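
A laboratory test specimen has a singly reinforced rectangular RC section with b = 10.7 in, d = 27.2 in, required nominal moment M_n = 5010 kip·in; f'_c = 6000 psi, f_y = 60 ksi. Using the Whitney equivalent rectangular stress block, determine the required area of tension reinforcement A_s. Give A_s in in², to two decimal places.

From M_n = 0.85 f'_c a b (d − a/2):
a = d − √(d² − 2M_n/(0.85 f'_c b)) = 27.2 − √(27.2² − 2 × 5010/(0.85 × 6 × 10.7)) = 3.616 in.
A_s = 0.85 f'_c a b / f_y = 0.85 × 6 × 3.616 × 10.7 / 60 = 3.289 in².

A_s ≈ 3.29 in²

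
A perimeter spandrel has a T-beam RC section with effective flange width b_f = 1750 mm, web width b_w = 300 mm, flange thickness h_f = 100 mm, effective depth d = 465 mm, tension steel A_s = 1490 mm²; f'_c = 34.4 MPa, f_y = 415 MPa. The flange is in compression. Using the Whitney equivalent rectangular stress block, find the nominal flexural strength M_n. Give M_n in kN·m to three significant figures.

Tension: T = A_s f_y = 1490 × 415 = 618350 N.
Try a within the flange: a = T/(0.85 f'_c b_f) = 618350/(0.85 × 34.4 × 1750) = 12.08 mm.
Since a = 12.08 ≤ h_f = 100 mm, the stress block lies entirely in the flange; analyse as a rectangular beam of width b_f.
M_n = T(d − a/2) = 618350 × (465 − 6.04) = 283.80 × 10⁶ N·mm.
M_n = 283.80 kN·m.

M_n ≈ 284 kN·m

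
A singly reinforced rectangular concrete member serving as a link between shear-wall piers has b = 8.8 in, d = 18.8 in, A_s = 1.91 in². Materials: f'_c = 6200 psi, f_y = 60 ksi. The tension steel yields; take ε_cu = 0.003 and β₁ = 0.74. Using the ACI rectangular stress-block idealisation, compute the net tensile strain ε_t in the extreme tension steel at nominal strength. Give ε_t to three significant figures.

a = A_s f_y/(0.85 f'_c b) = 2.471 in.
β₁ = 0.74, so c = a/β₁ = 2.471/0.74 = 3.339 in.
From the linear strain diagram with ε_cu = 0.003: ε_t = 0.003 (d − c)/c = 0.003 × (18.8 − 3.339)/3.339 = 0.0139.
Since ε_t ≥ 0.005, the section is tension-controlled.

ε_t ≈ 0.0139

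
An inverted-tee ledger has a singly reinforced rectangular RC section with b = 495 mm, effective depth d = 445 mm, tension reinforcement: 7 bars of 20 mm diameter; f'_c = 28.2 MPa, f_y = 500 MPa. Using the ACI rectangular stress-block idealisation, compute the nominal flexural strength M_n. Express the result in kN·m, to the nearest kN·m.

M_n ≈ 438 kN·m

A_s = 7 × 314 = 2198 mm².
T = A_s f_y = 2198 × 500 = 1099000 N = 1099 kN.
From C = T: a = T/(0.85 f'_c b) = 1099000/(0.85 × 28.2 × 495) = 92.62 mm.
M_n = T(d − a/2) = 1099 kN × (445 − 46.31) mm = 438.16 kN·m.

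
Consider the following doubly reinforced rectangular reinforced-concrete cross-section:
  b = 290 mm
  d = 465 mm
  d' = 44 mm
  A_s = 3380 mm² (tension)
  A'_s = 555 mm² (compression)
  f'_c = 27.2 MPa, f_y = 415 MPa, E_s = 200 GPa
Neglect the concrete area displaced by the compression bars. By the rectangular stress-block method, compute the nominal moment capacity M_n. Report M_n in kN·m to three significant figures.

Assume both tension and compression steel yield.
Net tension couple steel: A_s − A'_s = 2825 mm².
a = (A_s − A'_s) f_y / (0.85 f'_c b) = 1172375/(0.85 × 27.2 × 290) = 174.86 mm.
c = a/β₁ = 174.86/0.85 = 205.72 mm; ε'_s = 0.003(c − d')/c = 0.0024 ≥ f_y/E_s = 0.0021, so compression steel does yield.
M_n = (A_s − A'_s) f_y (d − a/2) + A'_s f_y (d − d') = [1172375 × (465 − 87.43) + 230325 × (465 − 44)] × 10⁻⁶ = 442.65 + 96.97 = 539.62 kN·m.

M_n ≈ 540 kN·m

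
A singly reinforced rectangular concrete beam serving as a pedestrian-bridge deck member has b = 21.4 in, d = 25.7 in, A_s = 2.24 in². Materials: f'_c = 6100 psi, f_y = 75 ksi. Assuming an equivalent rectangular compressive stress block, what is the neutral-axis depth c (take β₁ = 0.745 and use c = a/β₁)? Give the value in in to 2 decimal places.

c ≈ 2.03 in

T = A_s f_y = 2.24 × 75 = 168 kips.
a = T/(0.85 f'_c b) = 168/(0.85 × 6.1 × 21.4) = 1.5141 in.
With β₁ = 0.745, c = a/β₁ = 1.5141/0.745 = 2.03 in.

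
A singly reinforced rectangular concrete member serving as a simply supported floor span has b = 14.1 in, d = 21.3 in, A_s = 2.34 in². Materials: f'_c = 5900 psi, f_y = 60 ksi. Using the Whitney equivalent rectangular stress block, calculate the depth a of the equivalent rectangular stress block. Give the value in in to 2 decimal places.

T = A_s f_y = 2.34 × 60 = 140.4 kips.
a = T/(0.85 f'_c b) = 140.4/(0.85 × 5.9 × 14.1) = 1.99 in.

a ≈ 1.99 in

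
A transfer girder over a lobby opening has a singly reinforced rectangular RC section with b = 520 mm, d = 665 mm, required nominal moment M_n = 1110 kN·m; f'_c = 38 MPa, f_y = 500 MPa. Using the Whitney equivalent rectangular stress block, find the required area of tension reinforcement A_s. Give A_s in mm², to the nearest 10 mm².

With M_n = 0.85 f'_c a b (d − a/2), solve the quadratic for a:
a = d − √(d² − 2M_n/(0.85 f'_c b)) = 665 − √(665² − 2 × 1110×10⁶/(0.85 × 38 × 520)) = 108.18 mm.
A_s = 0.85 f'_c a b / f_y = 0.85 × 38 × 108.18 × 520 / 500 = 3634.0 mm².

A_s ≈ 3630 mm²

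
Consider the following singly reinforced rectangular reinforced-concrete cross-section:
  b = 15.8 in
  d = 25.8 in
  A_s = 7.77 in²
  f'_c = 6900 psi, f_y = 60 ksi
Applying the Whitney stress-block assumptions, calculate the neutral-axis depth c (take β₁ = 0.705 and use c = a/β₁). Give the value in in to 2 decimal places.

c ≈ 7.14 in

T = A_s f_y = 7.77 × 60 = 466.2 kips.
a = T/(0.85 f'_c b) = 466.2/(0.85 × 6.9 × 15.8) = 5.0309 in.
With β₁ = 0.705, c = a/β₁ = 5.0309/0.705 = 7.14 in.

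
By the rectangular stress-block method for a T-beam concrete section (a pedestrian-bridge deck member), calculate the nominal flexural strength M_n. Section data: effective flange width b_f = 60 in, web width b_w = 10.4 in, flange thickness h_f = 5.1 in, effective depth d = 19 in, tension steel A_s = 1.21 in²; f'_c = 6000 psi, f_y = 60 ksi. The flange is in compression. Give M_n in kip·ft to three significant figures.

M_n ≈ 114 kip·ft

Tension: T = A_s f_y = 1.21 × 60 = 72.6 kips.
Try a within the flange: a = T/(0.85 f'_c b_f) = 72.6/(0.85 × 6 × 60) = 0.237 in.
Since a = 0.237 ≤ h_f = 5.1 in, the stress block lies entirely in the flange; analyse as a rectangular beam of width b_f.
M_n = T(d − a/2) = 72.6 × (19 − 0.1185) = 1370.8 kip·in.
M_n = 1370.8/12 = 114.23 kip·ft.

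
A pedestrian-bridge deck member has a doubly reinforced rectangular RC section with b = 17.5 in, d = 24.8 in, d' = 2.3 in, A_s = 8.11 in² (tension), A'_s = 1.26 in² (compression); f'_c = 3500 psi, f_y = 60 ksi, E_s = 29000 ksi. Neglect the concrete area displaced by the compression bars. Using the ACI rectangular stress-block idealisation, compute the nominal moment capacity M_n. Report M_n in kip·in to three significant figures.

M_n ≈ 10300 kip·in

Assume both steels yield.
a = (A_s − A'_s) f_y/(0.85 f'_c b) = (8.11 − 1.26) × 60/(0.85 × 3.5 × 17.5) = 7.894 in.
c = a/β₁ = 7.894/0.85 = 9.287 in; ε'_s = 0.003(c − d')/c = 0.0023 ≥ ε_y = 0.0021, so the compression steel yields.
M_n = (A_s − A'_s) f_y (d − a/2) + A'_s f_y (d − d') = 411 × (24.8 − 3.947) + 75.6 × (24.8 − 2.3) = 8570.6 + 1701.0 = 10271.6 kip·in.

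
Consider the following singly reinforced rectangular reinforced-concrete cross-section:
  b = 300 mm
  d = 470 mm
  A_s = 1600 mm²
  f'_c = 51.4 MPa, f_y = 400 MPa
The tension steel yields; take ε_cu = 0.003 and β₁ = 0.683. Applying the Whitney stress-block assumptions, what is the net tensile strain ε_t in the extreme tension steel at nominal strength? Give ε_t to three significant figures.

a = A_s f_y/(0.85 f'_c b) = 48.83 mm.
β₁ = 0.683, so c = a/β₁ = 48.83/0.683 = 71.49 mm.
From the linear strain diagram with ε_cu = 0.003: ε_t = 0.003 (d − c)/c = 0.003 × (470 − 71.49)/71.49 = 0.0167.
Since ε_t ≥ 0.005, the section is tension-controlled.

ε_t ≈ 0.0167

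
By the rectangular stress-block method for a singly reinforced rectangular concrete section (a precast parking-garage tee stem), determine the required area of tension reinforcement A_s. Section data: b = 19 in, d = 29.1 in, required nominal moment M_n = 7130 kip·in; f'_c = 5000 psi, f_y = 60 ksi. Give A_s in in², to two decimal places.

From M_n = 0.85 f'_c a b (d − a/2):
a = d − √(d² − 2M_n/(0.85 f'_c b)) = 29.1 − √(29.1² − 2 × 7130/(0.85 × 5 × 19)) = 3.211 in.
A_s = 0.85 f'_c a b / f_y = 0.85 × 5 × 3.211 × 19 / 60 = 4.321 in².

A_s ≈ 4.32 in²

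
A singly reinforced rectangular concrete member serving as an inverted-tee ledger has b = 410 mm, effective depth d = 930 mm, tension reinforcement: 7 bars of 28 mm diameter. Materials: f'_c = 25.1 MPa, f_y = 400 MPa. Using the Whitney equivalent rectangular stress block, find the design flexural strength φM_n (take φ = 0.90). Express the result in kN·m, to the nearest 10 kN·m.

A_s = 7 × 616 = 4312 mm².
T = A_s f_y = 4312 × 400 = 1724800 N = 1724.8 kN.
From C = T: a = T/(0.85 f'_c b) = 1724800/(0.85 × 25.1 × 410) = 197.18 mm.
M_n = T(d − a/2) = 1724.8 kN × (930 − 98.59) mm = 1434.02 kN·m.
φM_n = 0.90 × 1434.02 = 1290.62 kN·m.

φM_n ≈ 1290 kN·m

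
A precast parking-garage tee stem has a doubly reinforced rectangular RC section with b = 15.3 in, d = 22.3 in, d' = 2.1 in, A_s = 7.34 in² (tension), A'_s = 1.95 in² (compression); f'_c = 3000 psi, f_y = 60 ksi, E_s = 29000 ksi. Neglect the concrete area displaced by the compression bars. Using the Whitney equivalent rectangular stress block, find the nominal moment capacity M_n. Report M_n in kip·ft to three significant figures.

M_n ≈ 686 kip·ft

Assume both steels yield.
a = (A_s − A'_s) f_y/(0.85 f'_c b) = (7.34 − 1.95) × 60/(0.85 × 3 × 15.3) = 8.289 in.
c = a/β₁ = 8.289/0.85 = 9.752 in; ε'_s = 0.003(c − d')/c = 0.0024 ≥ ε_y = 0.0021, so the compression steel yields.
M_n = (A_s − A'_s) f_y (d − a/2) + A'_s f_y (d − d') = 323.4 × (22.3 − 4.1445) + 117 × (22.3 − 2.1) = 5871.5 + 2363.4 = 8234.9 kip·in = 8234.9/12 = 686.24 kip·ft.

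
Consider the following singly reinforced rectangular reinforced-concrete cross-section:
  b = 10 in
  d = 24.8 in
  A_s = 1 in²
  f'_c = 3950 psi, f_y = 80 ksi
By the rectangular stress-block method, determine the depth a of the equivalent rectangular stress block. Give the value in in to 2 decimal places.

a ≈ 2.38 in

T = A_s f_y = 1 × 80 = 80 kips.
a = T/(0.85 f'_c b) = 80/(0.85 × 3.95 × 10) = 2.38 in.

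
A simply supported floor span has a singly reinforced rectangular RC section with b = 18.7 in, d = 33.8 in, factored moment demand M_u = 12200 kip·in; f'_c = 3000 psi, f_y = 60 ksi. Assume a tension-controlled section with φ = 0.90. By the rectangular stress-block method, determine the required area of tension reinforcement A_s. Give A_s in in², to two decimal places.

A_s ≈ 7.82 in²

M_n = M_u/φ = 12200/0.90 = 13555.6 kip·in.
From M_n = 0.85 f'_c a b (d − a/2):
a = d − √(d² − 2M_n/(0.85 f'_c b)) = 33.8 − √(33.8² − 2 × 13555.6/(0.85 × 3 × 18.7)) = 9.844 in.
A_s = 0.85 f'_c a b / f_y = 0.85 × 3 × 9.844 × 18.7 / 60 = 7.824 in².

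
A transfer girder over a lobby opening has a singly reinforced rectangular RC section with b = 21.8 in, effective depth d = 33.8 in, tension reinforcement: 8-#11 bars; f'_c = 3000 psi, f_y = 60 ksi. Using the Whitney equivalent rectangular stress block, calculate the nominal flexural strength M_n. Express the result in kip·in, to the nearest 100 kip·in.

M_n ≈ 20300 kip·in

A_s = 8 × 1.56 = 12.48 in².
T = A_s f_y = 12.48 × 60 = 748.8 kips.
a = T/(0.85 f'_c b) = 748.8/(0.85 × 3 × 21.8) = 13.470 in.
M_n = T(d − a/2) = 748.8 × (33.8 − 6.735) = 20266.3 kip·in.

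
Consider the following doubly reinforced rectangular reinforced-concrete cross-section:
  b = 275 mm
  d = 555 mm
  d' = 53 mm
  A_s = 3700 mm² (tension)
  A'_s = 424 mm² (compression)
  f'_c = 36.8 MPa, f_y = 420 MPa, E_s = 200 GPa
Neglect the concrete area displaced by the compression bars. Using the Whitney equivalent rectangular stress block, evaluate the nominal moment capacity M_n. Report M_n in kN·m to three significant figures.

Assume both tension and compression steel yield.
Net tension couple steel: A_s − A'_s = 3276 mm².
a = (A_s − A'_s) f_y / (0.85 f'_c b) = 1375920/(0.85 × 36.8 × 275) = 159.95 mm.
c = a/β₁ = 159.95/0.787 = 203.24 mm; ε'_s = 0.003(c − d')/c = 0.0022 ≥ f_y/E_s = 0.0021, so compression steel does yield.
M_n = (A_s − A'_s) f_y (d − a/2) + A'_s f_y (d − d') = [1375920 × (555 − 79.975) + 178080 × (555 − 53)] × 10⁻⁶ = 653.60 + 89.40 = 743.00 kN·m.

M_n ≈ 743 kN·m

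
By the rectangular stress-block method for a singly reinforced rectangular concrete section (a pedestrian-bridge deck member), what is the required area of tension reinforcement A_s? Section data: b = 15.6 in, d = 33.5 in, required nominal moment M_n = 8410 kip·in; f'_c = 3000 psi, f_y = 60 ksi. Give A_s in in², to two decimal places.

A_s ≈ 4.68 in²

From M_n = 0.85 f'_c a b (d − a/2):
a = d − √(d² − 2M_n/(0.85 f'_c b)) = 33.5 − √(33.5² − 2 × 8410/(0.85 × 3 × 15.6)) = 7.053 in.
A_s = 0.85 f'_c a b / f_y = 0.85 × 3 × 7.053 × 15.6 / 60 = 4.676 in².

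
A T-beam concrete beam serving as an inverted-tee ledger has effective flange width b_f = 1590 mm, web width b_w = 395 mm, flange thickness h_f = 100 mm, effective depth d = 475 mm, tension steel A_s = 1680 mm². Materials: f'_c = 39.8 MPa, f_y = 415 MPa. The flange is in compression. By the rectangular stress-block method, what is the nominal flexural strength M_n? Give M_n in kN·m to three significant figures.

Tension: T = A_s f_y = 1680 × 415 = 697200 N.
Try a within the flange: a = T/(0.85 f'_c b_f) = 697200/(0.85 × 39.8 × 1590) = 12.96 mm.
Since a = 12.96 ≤ h_f = 100 mm, the stress block lies entirely in the flange; analyse as a rectangular beam of width b_f.
M_n = T(d − a/2) = 697200 × (475 − 6.48) = 326.65 × 10⁶ N·mm.
M_n = 326.65 kN·m.

M_n ≈ 327 kN·m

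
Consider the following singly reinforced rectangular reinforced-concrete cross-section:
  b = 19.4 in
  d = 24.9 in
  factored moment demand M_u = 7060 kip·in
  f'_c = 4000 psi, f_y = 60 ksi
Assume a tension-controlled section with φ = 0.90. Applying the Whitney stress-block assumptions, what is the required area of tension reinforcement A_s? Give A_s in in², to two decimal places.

M_n = M_u/φ = 7060/0.90 = 7844.44 kip·in.
From M_n = 0.85 f'_c a b (d − a/2):
a = d − √(d² − 2M_n/(0.85 f'_c b)) = 24.9 − √(24.9² − 2 × 7844.44/(0.85 × 4 × 19.4)) = 5.351 in.
A_s = 0.85 f'_c a b / f_y = 0.85 × 4 × 5.351 × 19.4 / 60 = 5.883 in².

A_s ≈ 5.88 in²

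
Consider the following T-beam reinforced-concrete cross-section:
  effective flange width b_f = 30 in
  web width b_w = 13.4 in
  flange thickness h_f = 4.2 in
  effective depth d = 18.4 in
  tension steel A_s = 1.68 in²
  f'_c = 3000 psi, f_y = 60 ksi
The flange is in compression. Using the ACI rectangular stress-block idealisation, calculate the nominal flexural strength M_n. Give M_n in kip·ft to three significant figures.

Tension: T = A_s f_y = 1.68 × 60 = 100.8 kips.
Try a within the flange: a = T/(0.85 f'_c b_f) = 100.8/(0.85 × 3 × 30) = 1.318 in.
Since a = 1.318 ≤ h_f = 4.2 in, the stress block lies entirely in the flange; analyse as a rectangular beam of width b_f.
M_n = T(d − a/2) = 100.8 × (18.4 − 0.659) = 1788.3 kip·in.
M_n = 1788.3/12 = 149.03 kip·ft.

M_n ≈ 149 kip·ft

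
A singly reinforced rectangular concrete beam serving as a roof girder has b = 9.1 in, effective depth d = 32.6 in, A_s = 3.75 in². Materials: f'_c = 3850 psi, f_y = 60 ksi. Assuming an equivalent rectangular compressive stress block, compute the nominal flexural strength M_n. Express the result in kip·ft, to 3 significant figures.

T = A_s f_y = 3.75 × 60 = 225 kips.
a = T/(0.85 f'_c b) = 225/(0.85 × 3.85 × 9.1) = 7.555 in.
M_n = T(d − a/2) = 225 × (32.6 − 3.7775) = 6485.1 kip·in = 6485.1/12 = 540.43 kip·ft.

M_n ≈ 540 kip·ft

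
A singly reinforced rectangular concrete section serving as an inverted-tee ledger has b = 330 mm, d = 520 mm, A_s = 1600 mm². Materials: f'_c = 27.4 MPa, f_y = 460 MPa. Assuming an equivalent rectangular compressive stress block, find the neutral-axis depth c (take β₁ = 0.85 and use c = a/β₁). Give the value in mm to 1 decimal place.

T = A_s f_y = 1600 × 460 = 736000 N = 736 kN.
Setting C = 0.85 f'_c a b equal to T: a = 736000/(0.85 × 27.4 × 330) = 95.762 mm.
With β₁ = 0.85, c = a/β₁ = 95.762/0.85 = 112.7 mm.

c ≈ 112.7 mm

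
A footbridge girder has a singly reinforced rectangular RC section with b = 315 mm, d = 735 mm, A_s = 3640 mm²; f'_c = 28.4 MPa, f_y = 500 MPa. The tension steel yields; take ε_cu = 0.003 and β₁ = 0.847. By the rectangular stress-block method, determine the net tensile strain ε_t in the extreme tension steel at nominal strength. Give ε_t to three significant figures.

a = A_s f_y/(0.85 f'_c b) = 239.34 mm.
β₁ = 0.847, so c = a/β₁ = 239.34/0.847 = 282.57 mm.
From the linear strain diagram with ε_cu = 0.003: ε_t = 0.003 (d − c)/c = 0.003 × (735 − 282.57)/282.57 = 0.00480.
ε_t is between 0.004 and 0.005 — transition zone.

ε_t ≈ 0.00480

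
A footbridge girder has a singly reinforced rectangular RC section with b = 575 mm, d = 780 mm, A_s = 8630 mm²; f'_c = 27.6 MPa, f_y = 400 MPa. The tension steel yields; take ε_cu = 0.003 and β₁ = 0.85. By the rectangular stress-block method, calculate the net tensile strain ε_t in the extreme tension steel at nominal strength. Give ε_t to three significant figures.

a = A_s f_y/(0.85 f'_c b) = 255.90 mm.
β₁ = 0.85, so c = a/β₁ = 255.90/0.85 = 301.06 mm.
From the linear strain diagram with ε_cu = 0.003: ε_t = 0.003 (d − c)/c = 0.003 × (780 − 301.06)/301.06 = 0.00477.
ε_t is between 0.004 and 0.005 — transition zone.

ε_t ≈ 0.00477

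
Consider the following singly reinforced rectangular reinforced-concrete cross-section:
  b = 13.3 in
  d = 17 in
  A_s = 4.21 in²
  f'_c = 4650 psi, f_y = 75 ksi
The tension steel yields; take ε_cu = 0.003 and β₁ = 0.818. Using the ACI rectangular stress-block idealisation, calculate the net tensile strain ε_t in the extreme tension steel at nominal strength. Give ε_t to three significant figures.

ε_t ≈ 0.00395

a = A_s f_y/(0.85 f'_c b) = 6.006 in.
β₁ = 0.818, so c = a/β₁ = 6.006/0.818 = 7.342 in.
From the linear strain diagram with ε_cu = 0.003: ε_t = 0.003 (d − c)/c = 0.003 × (17 − 7.342)/7.342 = 0.00395.
ε_t < 0.004 — the section is over-reinforced for flexure under ACI limits.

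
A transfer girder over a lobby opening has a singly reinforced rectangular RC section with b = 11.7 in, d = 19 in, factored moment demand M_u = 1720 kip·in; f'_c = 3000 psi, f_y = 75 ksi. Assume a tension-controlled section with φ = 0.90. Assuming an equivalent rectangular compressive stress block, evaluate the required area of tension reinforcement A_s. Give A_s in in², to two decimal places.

A_s ≈ 1.49 in²

M_n = M_u/φ = 1720/0.90 = 1911.11 kip·in.
From M_n = 0.85 f'_c a b (d − a/2):
a = d − √(d² − 2M_n/(0.85 f'_c b)) = 19 − √(19² − 2 × 1911.11/(0.85 × 3 × 11.7)) = 3.739 in.
A_s = 0.85 f'_c a b / f_y = 0.85 × 3 × 3.739 × 11.7 / 75 = 1.487 in².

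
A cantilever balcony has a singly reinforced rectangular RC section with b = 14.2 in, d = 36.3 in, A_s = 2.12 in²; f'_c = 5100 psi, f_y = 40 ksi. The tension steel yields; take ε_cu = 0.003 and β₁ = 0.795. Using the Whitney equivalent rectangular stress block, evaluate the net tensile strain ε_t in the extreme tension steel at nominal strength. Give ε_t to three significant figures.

a = A_s f_y/(0.85 f'_c b) = 1.378 in.
β₁ = 0.795, so c = a/β₁ = 1.378/0.795 = 1.733 in.
From the linear strain diagram with ε_cu = 0.003: ε_t = 0.003 (d − c)/c = 0.003 × (36.3 − 1.733)/1.733 = 0.0598.
Since ε_t ≥ 0.005, the section is tension-controlled.

ε_t ≈ 0.0598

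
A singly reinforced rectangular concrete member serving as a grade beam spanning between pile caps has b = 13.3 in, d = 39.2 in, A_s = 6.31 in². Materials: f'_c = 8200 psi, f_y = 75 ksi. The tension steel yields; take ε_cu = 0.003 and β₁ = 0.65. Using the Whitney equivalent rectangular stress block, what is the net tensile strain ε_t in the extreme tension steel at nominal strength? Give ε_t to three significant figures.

a = A_s f_y/(0.85 f'_c b) = 5.105 in.
β₁ = 0.65, so c = a/β₁ = 5.105/0.65 = 7.854 in.
From the linear strain diagram with ε_cu = 0.003: ε_t = 0.003 (d − c)/c = 0.003 × (39.2 − 7.854)/7.854 = 0.0120.
Since ε_t ≥ 0.005, the section is tension-controlled.

ε_t ≈ 0.0120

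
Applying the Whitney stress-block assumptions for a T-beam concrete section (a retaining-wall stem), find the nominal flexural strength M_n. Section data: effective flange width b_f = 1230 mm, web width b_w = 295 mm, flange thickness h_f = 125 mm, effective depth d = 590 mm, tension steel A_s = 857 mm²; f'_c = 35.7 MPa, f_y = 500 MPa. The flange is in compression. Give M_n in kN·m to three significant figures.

M_n ≈ 250 kN·m

Tension: T = A_s f_y = 857 × 500 = 428500 N.
Try a within the flange: a = T/(0.85 f'_c b_f) = 428500/(0.85 × 35.7 × 1230) = 11.48 mm.
Since a = 11.48 ≤ h_f = 125 mm, the stress block lies entirely in the flange; analyse as a rectangular beam of width b_f.
M_n = T(d − a/2) = 428500 × (590 − 5.74) = 250.36 × 10⁶ N·mm.
M_n = 250.36 kN·m.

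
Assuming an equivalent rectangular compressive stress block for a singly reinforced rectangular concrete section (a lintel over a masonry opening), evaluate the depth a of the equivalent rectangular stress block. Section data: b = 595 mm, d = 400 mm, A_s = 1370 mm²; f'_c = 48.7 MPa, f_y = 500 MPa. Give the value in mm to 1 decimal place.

a ≈ 27.8 mm

T = A_s f_y = 1370 × 500 = 685000 N = 685 kN.
Setting C = 0.85 f'_c a b equal to T: a = 685000/(0.85 × 48.7 × 595) = 27.8 mm.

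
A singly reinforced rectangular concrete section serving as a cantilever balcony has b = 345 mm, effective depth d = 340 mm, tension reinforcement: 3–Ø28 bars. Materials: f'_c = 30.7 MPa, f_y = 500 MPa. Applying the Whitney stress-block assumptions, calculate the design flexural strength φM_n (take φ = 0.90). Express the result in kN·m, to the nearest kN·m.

A_s = 3 × 616 = 1848 mm².
T = A_s f_y = 1848 × 500 = 924000 N = 924 kN.
From C = T: a = T/(0.85 f'_c b) = 924000/(0.85 × 30.7 × 345) = 102.64 mm.
M_n = T(d − a/2) = 924 kN × (340 − 51.32) mm = 266.74 kN·m.
φM_n = 0.90 × 266.74 = 240.07 kN·m.

φM_n ≈ 240 kN·m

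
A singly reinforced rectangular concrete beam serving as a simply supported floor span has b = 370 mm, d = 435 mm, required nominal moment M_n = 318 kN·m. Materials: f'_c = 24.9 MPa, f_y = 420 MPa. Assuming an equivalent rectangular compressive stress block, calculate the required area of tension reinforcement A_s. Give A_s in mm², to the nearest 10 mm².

A_s ≈ 1980 mm²

With M_n = 0.85 f'_c a b (d − a/2), solve the quadratic for a:
a = d − √(d² − 2M_n/(0.85 f'_c b)) = 435 − √(435² − 2 × 318×10⁶/(0.85 × 24.9 × 370)) = 106.35 mm.
A_s = 0.85 f'_c a b / f_y = 0.85 × 24.9 × 106.35 × 370 / 420 = 1982.9 mm².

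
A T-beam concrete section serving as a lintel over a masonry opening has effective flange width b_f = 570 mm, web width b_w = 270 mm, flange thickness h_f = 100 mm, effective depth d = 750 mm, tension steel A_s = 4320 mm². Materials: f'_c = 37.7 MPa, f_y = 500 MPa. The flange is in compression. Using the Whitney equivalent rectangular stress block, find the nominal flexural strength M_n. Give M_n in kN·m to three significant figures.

M_n ≈ 1490 kN·m

Tension: T = A_s f_y = 4320 × 500 = 2160000 N.
Try a within the flange: a = T/(0.85 f'_c b_f) = 2160000/(0.85 × 37.7 × 570) = 118.25 mm.
a = 118.25 > h_f = 100 mm: the block extends into the web. Split into flange-overhang and web parts.
C_f = 0.85 f'_c (b_f − b_w) h_f = 0.85 × 37.7 × (570 − 270) × 100 = 961350 N.
Remaining web compression depth: a_w = (T − C_f)/(0.85 f'_c b_w) = (2160000 − 961350)/(0.85 × 37.7 × 270) = 138.54 mm.
M_n = C_f(d − h_f/2) + (T − C_f)(d − a_w/2) = 961350 × (750 − 50) + 1198650 × (750 − 69.27) = 672.95 + 815.96 = 1488.91 × 10⁶ N·mm.
M_n = 1488.91 kN·m.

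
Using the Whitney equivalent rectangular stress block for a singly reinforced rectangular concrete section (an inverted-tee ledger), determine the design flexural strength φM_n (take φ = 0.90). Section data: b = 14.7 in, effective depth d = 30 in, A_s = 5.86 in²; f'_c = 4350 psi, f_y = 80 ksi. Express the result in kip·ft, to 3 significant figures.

T = A_s f_y = 5.86 × 80 = 468.8 kips.
a = T/(0.85 f'_c b) = 468.8/(0.85 × 4.35 × 14.7) = 8.625 in.
M_n = T(d − a/2) = 468.8 × (30 − 4.3125) = 12042.3 kip·in = 12042.3/12 = 1003.53 kip·ft.
φM_n = 0.90 × 1003.53 = 903.18 kip·ft.

φM_n ≈ 903 kip·ft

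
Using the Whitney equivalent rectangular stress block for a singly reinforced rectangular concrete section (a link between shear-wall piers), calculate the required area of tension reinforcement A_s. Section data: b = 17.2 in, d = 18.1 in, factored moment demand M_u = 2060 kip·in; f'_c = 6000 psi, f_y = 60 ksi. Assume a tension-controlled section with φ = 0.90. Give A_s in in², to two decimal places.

A_s ≈ 2.20 in²

M_n = M_u/φ = 2060/0.90 = 2288.89 kip·in.
From M_n = 0.85 f'_c a b (d − a/2):
a = d − √(d² − 2M_n/(0.85 f'_c b)) = 18.1 − √(18.1² − 2 × 2288.89/(0.85 × 6 × 17.2)) = 1.504 in.
A_s = 0.85 f'_c a b / f_y = 0.85 × 6 × 1.504 × 17.2 / 60 = 2.199 in².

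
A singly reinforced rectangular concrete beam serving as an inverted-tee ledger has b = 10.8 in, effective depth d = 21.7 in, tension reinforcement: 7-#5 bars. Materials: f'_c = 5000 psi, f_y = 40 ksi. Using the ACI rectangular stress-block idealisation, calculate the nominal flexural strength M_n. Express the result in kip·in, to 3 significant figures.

A_s = 7 × 0.31 = 2.17 in².
T = A_s f_y = 2.17 × 40 = 86.8 kips.
a = T/(0.85 f'_c b) = 86.8/(0.85 × 5 × 10.8) = 1.891 in.
M_n = T(d − a/2) = 86.8 × (21.7 − 0.9455) = 1801.5 kip·in.

M_n ≈ 1800 kip·in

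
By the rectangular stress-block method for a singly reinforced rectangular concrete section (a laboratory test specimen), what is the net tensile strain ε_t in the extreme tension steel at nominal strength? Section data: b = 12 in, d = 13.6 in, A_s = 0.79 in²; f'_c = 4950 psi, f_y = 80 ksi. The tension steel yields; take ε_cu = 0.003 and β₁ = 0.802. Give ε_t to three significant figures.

a = A_s f_y/(0.85 f'_c b) = 1.252 in.
β₁ = 0.802, so c = a/β₁ = 1.252/0.802 = 1.561 in.
From the linear strain diagram with ε_cu = 0.003: ε_t = 0.003 (d − c)/c = 0.003 × (13.6 − 1.561)/1.561 = 0.0231.
Since ε_t ≥ 0.005, the section is tension-controlled.

ε_t ≈ 0.0231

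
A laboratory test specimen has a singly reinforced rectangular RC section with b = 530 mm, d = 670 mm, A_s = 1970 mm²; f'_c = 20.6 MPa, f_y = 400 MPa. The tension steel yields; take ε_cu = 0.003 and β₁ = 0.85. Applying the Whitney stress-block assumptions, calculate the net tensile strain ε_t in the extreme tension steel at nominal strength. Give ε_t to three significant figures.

a = A_s f_y/(0.85 f'_c b) = 84.91 mm.
β₁ = 0.85, so c = a/β₁ = 84.91/0.85 = 99.89 mm.
From the linear strain diagram with ε_cu = 0.003: ε_t = 0.003 (d − c)/c = 0.003 × (670 − 99.89)/99.89 = 0.0171.
Since ε_t ≥ 0.005, the section is tension-controlled.

ε_t ≈ 0.0171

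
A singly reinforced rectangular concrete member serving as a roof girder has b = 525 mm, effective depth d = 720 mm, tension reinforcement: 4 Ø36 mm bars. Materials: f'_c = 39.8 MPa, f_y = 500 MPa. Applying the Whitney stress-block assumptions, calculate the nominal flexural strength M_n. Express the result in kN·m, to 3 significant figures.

M_n ≈ 1350 kN·m

A_s = 4 × 1018 = 4072 mm².
T = A_s f_y = 4072 × 500 = 2036000 N = 2036 kN.
From C = T: a = T/(0.85 f'_c b) = 2036000/(0.85 × 39.8 × 525) = 114.63 mm.
M_n = T(d − a/2) = 2036 kN × (720 − 57.315) mm = 1349.23 kN·m.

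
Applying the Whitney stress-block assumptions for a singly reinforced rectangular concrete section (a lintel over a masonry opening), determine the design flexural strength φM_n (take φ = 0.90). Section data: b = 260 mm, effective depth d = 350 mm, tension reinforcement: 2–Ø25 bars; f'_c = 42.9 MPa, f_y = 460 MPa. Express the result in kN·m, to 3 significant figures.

A_s = 2 × 491 = 982 mm².
T = A_s f_y = 982 × 460 = 451720 N = 451.72 kN.
From C = T: a = T/(0.85 f'_c b) = 451720/(0.85 × 42.9 × 260) = 47.65 mm.
M_n = T(d − a/2) = 451.72 kN × (350 − 23.825) mm = 147.34 kN·m.
φM_n = 0.90 × 147.34 = 132.61 kN·m.

φM_n ≈ 133 kN·m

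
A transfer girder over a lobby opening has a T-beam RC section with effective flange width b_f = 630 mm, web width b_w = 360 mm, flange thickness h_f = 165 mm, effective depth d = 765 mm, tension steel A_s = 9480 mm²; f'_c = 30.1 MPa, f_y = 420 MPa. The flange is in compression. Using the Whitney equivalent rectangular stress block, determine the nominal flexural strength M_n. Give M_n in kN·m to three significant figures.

M_n ≈ 2510 kN·m

Tension: T = A_s f_y = 9480 × 420 = 3981600 N.
Try a within the flange: a = T/(0.85 f'_c b_f) = 3981600/(0.85 × 30.1 × 630) = 247.02 mm.
a = 247.02 > h_f = 165 mm: the block extends into the web. Split into flange-overhang and web parts.
C_f = 0.85 f'_c (b_f − b_w) h_f = 0.85 × 30.1 × (630 − 360) × 165 = 1139812 N.
Remaining web compression depth: a_w = (T − C_f)/(0.85 f'_c b_w) = (3981600 − 1139812)/(0.85 × 30.1 × 360) = 308.53 mm.
M_n = C_f(d − h_f/2) + (T − C_f)(d − a_w/2) = 1139812 × (765 − 82.5) + 2841788 × (765 − 154.265) = 777.92 + 1735.58 = 2513.50 × 10⁶ N·mm.
M_n = 2513.50 kN·m.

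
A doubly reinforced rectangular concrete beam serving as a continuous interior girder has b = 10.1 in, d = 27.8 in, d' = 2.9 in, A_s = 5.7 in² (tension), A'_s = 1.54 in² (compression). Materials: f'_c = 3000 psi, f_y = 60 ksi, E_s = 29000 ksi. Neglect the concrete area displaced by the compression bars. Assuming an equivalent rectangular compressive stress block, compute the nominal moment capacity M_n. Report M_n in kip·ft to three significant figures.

M_n ≈ 669 kip·ft

Assume both steels yield.
a = (A_s − A'_s) f_y/(0.85 f'_c b) = (5.7 − 1.54) × 60/(0.85 × 3 × 10.1) = 9.691 in.
c = a/β₁ = 9.691/0.85 = 11.401 in; ε'_s = 0.003(c − d')/c = 0.0022 ≥ ε_y = 0.0021, so the compression steel yields.
M_n = (A_s − A'_s) f_y (d − a/2) + A'_s f_y (d − d') = 249.6 × (27.8 − 4.8455) + 92.4 × (27.8 − 2.9) = 5729.4 + 2300.8 = 8030.2 kip·in = 8030.2/12 = 669.18 kip·ft.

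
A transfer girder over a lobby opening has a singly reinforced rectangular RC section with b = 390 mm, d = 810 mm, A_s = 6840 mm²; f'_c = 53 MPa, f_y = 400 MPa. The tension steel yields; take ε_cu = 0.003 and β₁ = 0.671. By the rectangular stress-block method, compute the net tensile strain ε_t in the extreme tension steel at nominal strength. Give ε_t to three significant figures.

ε_t ≈ 0.00747

a = A_s f_y/(0.85 f'_c b) = 155.72 mm.
β₁ = 0.671, so c = a/β₁ = 155.72/0.671 = 232.07 mm.
From the linear strain diagram with ε_cu = 0.003: ε_t = 0.003 (d − c)/c = 0.003 × (810 − 232.07)/232.07 = 0.00747.
Since ε_t ≥ 0.005, the section is tension-controlled.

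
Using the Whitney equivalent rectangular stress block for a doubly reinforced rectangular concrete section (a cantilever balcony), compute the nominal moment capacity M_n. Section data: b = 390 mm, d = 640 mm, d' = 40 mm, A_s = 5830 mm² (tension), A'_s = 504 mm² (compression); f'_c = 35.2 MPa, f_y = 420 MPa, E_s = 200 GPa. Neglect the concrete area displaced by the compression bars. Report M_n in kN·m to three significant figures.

Assume both tension and compression steel yield.
Net tension couple steel: A_s − A'_s = 5326 mm².
a = (A_s − A'_s) f_y / (0.85 f'_c b) = 2236920/(0.85 × 35.2 × 390) = 191.70 mm.
c = a/β₁ = 191.70/0.799 = 239.92 mm; ε'_s = 0.003(c − d')/c = 0.0025 ≥ f_y/E_s = 0.0021, so compression steel does yield.
M_n = (A_s − A'_s) f_y (d − a/2) + A'_s f_y (d − d') = [2236920 × (640 − 95.85) + 211680 × (640 − 40)] × 10⁻⁶ = 1217.22 + 127.01 = 1344.23 kN·m.

M_n ≈ 1340 kN·m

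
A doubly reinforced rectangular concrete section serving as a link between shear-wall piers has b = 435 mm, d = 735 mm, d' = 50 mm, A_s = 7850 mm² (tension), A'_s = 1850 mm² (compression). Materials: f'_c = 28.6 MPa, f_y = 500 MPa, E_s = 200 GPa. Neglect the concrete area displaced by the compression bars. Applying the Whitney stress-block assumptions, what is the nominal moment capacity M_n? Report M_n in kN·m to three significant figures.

M_n ≈ 2410 kN·m

Assume both tension and compression steel yield.
Net tension couple steel: A_s − A'_s = 6000 mm².
a = (A_s − A'_s) f_y / (0.85 f'_c b) = 3000000/(0.85 × 28.6 × 435) = 283.69 mm.
c = a/β₁ = 283.69/0.846 = 335.33 mm; ε'_s = 0.003(c − d')/c = 0.0026 ≥ f_y/E_s = 0.0025, so compression steel does yield.
M_n = (A_s − A'_s) f_y (d − a/2) + A'_s f_y (d − d') = [3000000 × (735 − 141.845) + 925000 × (735 − 50)] × 10⁻⁶ = 1779.47 + 633.63 = 2413.10 kN·m.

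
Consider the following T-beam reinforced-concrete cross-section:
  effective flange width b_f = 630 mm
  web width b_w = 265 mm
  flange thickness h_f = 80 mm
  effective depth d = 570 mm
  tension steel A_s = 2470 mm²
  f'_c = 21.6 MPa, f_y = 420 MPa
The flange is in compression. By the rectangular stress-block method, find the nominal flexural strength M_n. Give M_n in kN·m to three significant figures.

M_n ≈ 544 kN·m

Tension: T = A_s f_y = 2470 × 420 = 1037400 N.
Try a within the flange: a = T/(0.85 f'_c b_f) = 1037400/(0.85 × 21.6 × 630) = 89.69 mm.
a = 89.69 > h_f = 80 mm: the block extends into the web. Split into flange-overhang and web parts.
C_f = 0.85 f'_c (b_f − b_w) h_f = 0.85 × 21.6 × (630 − 265) × 80 = 536112 N.
Remaining web compression depth: a_w = (T − C_f)/(0.85 f'_c b_w) = (1037400 − 536112)/(0.85 × 21.6 × 265) = 103.03 mm.
M_n = C_f(d − h_f/2) + (T − C_f)(d − a_w/2) = 536112 × (570 − 40) + 501288 × (570 − 51.515) = 284.14 + 259.91 = 544.05 × 10⁶ N·mm.
M_n = 544.05 kN·m.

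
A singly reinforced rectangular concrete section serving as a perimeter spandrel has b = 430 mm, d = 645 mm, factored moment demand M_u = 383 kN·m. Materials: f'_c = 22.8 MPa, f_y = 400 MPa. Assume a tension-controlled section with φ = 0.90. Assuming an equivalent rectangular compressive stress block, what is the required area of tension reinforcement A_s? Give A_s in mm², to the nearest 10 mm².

A_s ≈ 1770 mm²

M_n = M_u/φ = 383/0.90 = 425.556 kN·m.
With M_n = 0.85 f'_c a b (d − a/2), solve the quadratic for a:
a = d − √(d² − 2M_n/(0.85 f'_c b)) = 645 − √(645² − 2 × 425.556×10⁶/(0.85 × 22.8 × 430)) = 84.74 mm.
A_s = 0.85 f'_c a b / f_y = 0.85 × 22.8 × 84.74 × 430 / 400 = 1765.4 mm².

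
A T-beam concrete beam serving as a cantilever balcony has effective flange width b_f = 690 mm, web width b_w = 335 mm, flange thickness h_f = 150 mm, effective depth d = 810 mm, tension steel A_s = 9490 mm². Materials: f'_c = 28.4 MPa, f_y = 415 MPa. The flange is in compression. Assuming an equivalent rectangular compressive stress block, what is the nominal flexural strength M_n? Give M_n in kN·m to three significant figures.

Tension: T = A_s f_y = 9490 × 415 = 3938350 N.
Try a within the flange: a = T/(0.85 f'_c b_f) = 3938350/(0.85 × 28.4 × 690) = 236.44 mm.
a = 236.44 > h_f = 150 mm: the block extends into the web. Split into flange-overhang and web parts.
C_f = 0.85 f'_c (b_f − b_w) h_f = 0.85 × 28.4 × (690 − 335) × 150 = 1285455 N.
Remaining web compression depth: a_w = (T − C_f)/(0.85 f'_c b_w) = (3938350 − 1285455)/(0.85 × 28.4 × 335) = 328.05 mm.
M_n = C_f(d − h_f/2) + (T − C_f)(d − a_w/2) = 1285455 × (810 − 75) + 2652895 × (810 − 164.025) = 944.81 + 1713.70 = 2658.51 × 10⁶ N·mm.
M_n = 2658.51 kN·m.

M_n ≈ 2660 kN·m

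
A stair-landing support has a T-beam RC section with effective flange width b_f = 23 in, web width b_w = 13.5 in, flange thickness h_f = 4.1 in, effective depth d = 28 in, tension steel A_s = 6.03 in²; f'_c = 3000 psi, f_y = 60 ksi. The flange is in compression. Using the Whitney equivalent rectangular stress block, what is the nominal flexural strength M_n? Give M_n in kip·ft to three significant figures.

Tension: T = A_s f_y = 6.03 × 60 = 361.8 kips.
Try a within the flange: a = T/(0.85 f'_c b_f) = 361.8/(0.85 × 3 × 23) = 6.169 in.
a = 6.169 > h_f = 4.1 in: the block extends into the web. Split into flange-overhang and web parts.
C_f = 0.85 f'_c (b_f − b_w) h_f = 0.85 × 3 × (23 − 13.5) × 4.1 = 99.3 kips.
Remaining web compression depth: a_w = (T − C_f)/(0.85 f'_c b_w) = (361.8 − 99.3)/(0.85 × 3 × 13.5) = 7.625 in.
M_n = C_f(d − h_f/2) + (T − C_f)(d − a_w/2) = 99.3 × (28 − 2.05) + 262.5 × (28 − 3.8125) = 2576.8 + 6349.2 = 8926.0 kip·in.
M_n = 8926.0/12 = 743.83 kip·ft.

M_n ≈ 744 kip·ft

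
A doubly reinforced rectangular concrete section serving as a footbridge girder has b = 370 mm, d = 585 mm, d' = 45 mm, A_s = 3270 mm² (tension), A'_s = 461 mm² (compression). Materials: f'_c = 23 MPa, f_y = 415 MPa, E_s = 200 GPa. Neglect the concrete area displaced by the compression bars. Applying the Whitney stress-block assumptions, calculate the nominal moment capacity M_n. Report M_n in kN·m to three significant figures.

Assume both tension and compression steel yield.
Net tension couple steel: A_s − A'_s = 2809 mm².
a = (A_s − A'_s) f_y / (0.85 f'_c b) = 1165735/(0.85 × 23 × 370) = 161.16 mm.
c = a/β₁ = 161.16/0.85 = 189.60 mm; ε'_s = 0.003(c − d')/c = 0.0023 ≥ f_y/E_s = 0.0021, so compression steel does yield.
M_n = (A_s − A'_s) f_y (d − a/2) + A'_s f_y (d − d') = [1165735 × (585 − 80.58) + 191315 × (585 − 45)] × 10⁻⁶ = 588.02 + 103.31 = 691.33 kN·m.

M_n ≈ 691 kN·m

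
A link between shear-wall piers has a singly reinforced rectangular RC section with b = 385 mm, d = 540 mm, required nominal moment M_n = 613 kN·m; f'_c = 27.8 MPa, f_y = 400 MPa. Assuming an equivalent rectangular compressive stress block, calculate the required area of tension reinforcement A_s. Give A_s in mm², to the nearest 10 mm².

With M_n = 0.85 f'_c a b (d − a/2), solve the quadratic for a:
a = d − √(d² − 2M_n/(0.85 f'_c b)) = 540 − √(540² − 2 × 613×10⁶/(0.85 × 27.8 × 385)) = 143.97 mm.
A_s = 0.85 f'_c a b / f_y = 0.85 × 27.8 × 143.97 × 385 / 400 = 3274.4 mm².

A_s ≈ 3270 mm²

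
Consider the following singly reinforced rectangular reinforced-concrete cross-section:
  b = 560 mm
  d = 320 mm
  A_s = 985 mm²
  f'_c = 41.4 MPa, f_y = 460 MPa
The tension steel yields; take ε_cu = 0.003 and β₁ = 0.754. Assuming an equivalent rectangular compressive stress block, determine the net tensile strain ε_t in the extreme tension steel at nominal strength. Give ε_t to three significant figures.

a = A_s f_y/(0.85 f'_c b) = 22.99 mm.
β₁ = 0.754, so c = a/β₁ = 22.99/0.754 = 30.49 mm.
From the linear strain diagram with ε_cu = 0.003: ε_t = 0.003 (d − c)/c = 0.003 × (320 − 30.49)/30.49 = 0.0285.
Since ε_t ≥ 0.005, the section is tension-controlled.

ε_t ≈ 0.0285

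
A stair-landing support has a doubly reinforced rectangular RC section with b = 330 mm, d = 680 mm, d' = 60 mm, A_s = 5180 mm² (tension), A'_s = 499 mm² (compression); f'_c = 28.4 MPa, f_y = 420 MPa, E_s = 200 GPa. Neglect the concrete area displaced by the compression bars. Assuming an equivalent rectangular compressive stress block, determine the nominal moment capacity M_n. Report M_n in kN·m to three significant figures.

Assume both tension and compression steel yield.
Net tension couple steel: A_s − A'_s = 4681 mm².
a = (A_s − A'_s) f_y / (0.85 f'_c b) = 1966020/(0.85 × 28.4 × 330) = 246.80 mm.
c = a/β₁ = 246.80/0.847 = 291.38 mm; ε'_s = 0.003(c − d')/c = 0.0024 ≥ f_y/E_s = 0.0021, so compression steel does yield.
M_n = (A_s − A'_s) f_y (d − a/2) + A'_s f_y (d − d') = [1966020 × (680 − 123.4) + 209580 × (680 − 60)] × 10⁻⁶ = 1094.29 + 129.94 = 1224.23 kN·m.

M_n ≈ 1220 kN·m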